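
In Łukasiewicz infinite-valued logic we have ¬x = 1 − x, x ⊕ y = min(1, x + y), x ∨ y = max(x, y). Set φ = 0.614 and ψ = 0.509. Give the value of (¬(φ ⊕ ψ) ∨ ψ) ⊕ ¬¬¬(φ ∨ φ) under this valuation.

0.895

φ ⊕ ψ = min(1, 0.614 + 0.509) = min(1, 1.123) = 1.000
¬(φ ⊕ ψ) = 1 − 1.000 = 0.000
¬(φ ⊕ ψ) ∨ ψ = max(0.000, 0.509) = 0.509
φ ∨ φ = max(0.614, 0.614) = 0.614
¬(φ ∨ φ) = 1 − 0.614 = 0.386
¬¬(φ ∨ φ) = 1 − 0.386 = 0.614
¬¬¬(φ ∨ φ) = 1 − 0.614 = 0.386
(¬(φ ⊕ ψ) ∨ ψ) ⊕ ¬¬¬(φ ∨ φ) = min(1, 0.509 + 0.386) = min(1, 0.895) = 0.895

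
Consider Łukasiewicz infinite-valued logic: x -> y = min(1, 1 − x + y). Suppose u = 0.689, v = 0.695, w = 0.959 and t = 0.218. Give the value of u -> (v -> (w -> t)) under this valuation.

w -> t = min(1, 1 − 0.959 + 0.218) = min(1, 0.259) = 0.259
v -> (w -> t) = min(1, 1 − 0.695 + 0.259) = min(1, 0.564) = 0.564
u -> (v -> (w -> t)) = min(1, 1 − 0.689 + 0.564) = min(1, 0.875) = 0.875

0.875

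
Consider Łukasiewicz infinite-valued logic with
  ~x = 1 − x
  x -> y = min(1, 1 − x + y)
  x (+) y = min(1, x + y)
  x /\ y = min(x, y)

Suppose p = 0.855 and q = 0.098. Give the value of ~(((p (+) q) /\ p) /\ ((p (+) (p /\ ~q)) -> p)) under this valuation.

p (+) q = min(1, 0.855 + 0.098) = min(1, 0.953) = 0.953
(p (+) q) /\ p = min(0.953, 0.855) = 0.855
~q = 1 − 0.098 = 0.902
p /\ ~q = min(0.855, 0.902) = 0.855
p (+) (p /\ ~q) = min(1, 0.855 + 0.855) = min(1, 1.710) = 1.000
(p (+) (p /\ ~q)) -> p = min(1, 1 − 1.000 + 0.855) = min(1, 0.855) = 0.855
((p (+) q) /\ p) /\ ((p (+) (p /\ ~q)) -> p) = min(0.855, 0.855) = 0.855
~(((p (+) q) /\ p) /\ ((p (+) (p /\ ~q)) -> p)) = 1 − 0.855 = 0.145

0.145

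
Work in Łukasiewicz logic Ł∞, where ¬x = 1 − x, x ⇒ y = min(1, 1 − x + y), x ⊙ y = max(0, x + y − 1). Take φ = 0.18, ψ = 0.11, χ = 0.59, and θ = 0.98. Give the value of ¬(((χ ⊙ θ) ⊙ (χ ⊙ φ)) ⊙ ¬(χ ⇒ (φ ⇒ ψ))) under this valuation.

χ ⊙ θ = max(0, 0.59 + 0.98 − 1) = max(0, 0.57) = 0.57
χ ⊙ φ = max(0, 0.59 + 0.18 − 1) = max(0, -0.23) = 0.00
(χ ⊙ θ) ⊙ (χ ⊙ φ) = max(0, 0.57 + 0.00 − 1) = max(0, -0.43) = 0.00
φ ⇒ ψ = min(1, 1 − 0.18 + 0.11) = min(1, 0.93) = 0.93
χ ⇒ (φ ⇒ ψ) = min(1, 1 − 0.59 + 0.93) = min(1, 1.34) = 1.00
¬(χ ⇒ (φ ⇒ ψ)) = 1 − 1.00 = 0.00
((χ ⊙ θ) ⊙ (χ ⊙ φ)) ⊙ ¬(χ ⇒ (φ ⇒ ψ)) = max(0, 0.00 + 0.00 − 1) = max(0, -1.00) = 0.00
¬(((χ ⊙ θ) ⊙ (χ ⊙ φ)) ⊙ ¬(χ ⇒ (φ ⇒ ψ))) = 1 − 0.00 = 1.00

1.00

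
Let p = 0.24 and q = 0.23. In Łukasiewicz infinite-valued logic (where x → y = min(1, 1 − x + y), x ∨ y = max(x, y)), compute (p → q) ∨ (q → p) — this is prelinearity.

1.00

p → q = min(1, 1 − 0.24 + 0.23) = min(1, 0.99) = 0.99
q → p = min(1, 1 − 0.23 + 0.24) = min(1, 1.01) = 1.00
(p → q) ∨ (q → p) = max(0.99, 1.00) = 1.00
(As expected: a Ł∞-tautology — holds in every MV-chain.)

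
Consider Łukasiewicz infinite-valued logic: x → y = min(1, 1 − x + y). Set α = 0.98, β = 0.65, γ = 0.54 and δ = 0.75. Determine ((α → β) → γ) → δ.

0.88

α → β = min(1, 1 − 0.98 + 0.65) = min(1, 0.67) = 0.67
(α → β) → γ = min(1, 1 − 0.67 + 0.54) = min(1, 0.87) = 0.87
((α → β) → γ) → δ = min(1, 1 − 0.87 + 0.75) = min(1, 0.88) = 0.88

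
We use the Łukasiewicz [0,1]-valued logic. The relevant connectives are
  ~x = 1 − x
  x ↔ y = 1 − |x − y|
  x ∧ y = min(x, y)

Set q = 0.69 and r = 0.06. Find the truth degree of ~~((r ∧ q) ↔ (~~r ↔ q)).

r ∧ q = min(0.06, 0.69) = 0.06
~r = 1 − 0.06 = 0.94
~~r = 1 − 0.94 = 0.06
~~r ↔ q = 1 − |0.06 − 0.69| = 1 − 0.63 = 0.37
(r ∧ q) ↔ (~~r ↔ q) = 1 − |0.06 − 0.37| = 1 − 0.31 = 0.69
~((r ∧ q) ↔ (~~r ↔ q)) = 1 − 0.69 = 0.31
~~((r ∧ q) ↔ (~~r ↔ q)) = 1 − 0.31 = 0.69

0.69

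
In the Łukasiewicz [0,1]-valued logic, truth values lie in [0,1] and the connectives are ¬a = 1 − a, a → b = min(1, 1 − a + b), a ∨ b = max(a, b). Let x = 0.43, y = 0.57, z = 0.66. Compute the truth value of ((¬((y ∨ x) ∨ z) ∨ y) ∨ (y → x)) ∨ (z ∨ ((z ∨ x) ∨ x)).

0.86

y ∨ x = max(0.57, 0.43) = 0.57
(y ∨ x) ∨ z = max(0.57, 0.66) = 0.66
¬((y ∨ x) ∨ z) = 1 − 0.66 = 0.34
¬((y ∨ x) ∨ z) ∨ y = max(0.34, 0.57) = 0.57
y → x = min(1, 1 − 0.57 + 0.43) = min(1, 0.86) = 0.86
(¬((y ∨ x) ∨ z) ∨ y) ∨ (y → x) = max(0.57, 0.86) = 0.86
z ∨ x = max(0.66, 0.43) = 0.66
(z ∨ x) ∨ x = max(0.66, 0.43) = 0.66
z ∨ ((z ∨ x) ∨ x) = max(0.66, 0.66) = 0.66
((¬((y ∨ x) ∨ z) ∨ y) ∨ (y → x)) ∨ (z ∨ ((z ∨ x) ∨ x)) = max(0.86, 0.66) = 0.86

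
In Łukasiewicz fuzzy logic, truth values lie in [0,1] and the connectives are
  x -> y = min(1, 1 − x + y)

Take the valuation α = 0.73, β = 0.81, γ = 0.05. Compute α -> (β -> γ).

β -> γ = min(1, 1 − 0.81 + 0.05) = min(1, 0.24) = 0.24
α -> (β -> γ) = min(1, 1 − 0.73 + 0.24) = min(1, 0.51) = 0.51

0.51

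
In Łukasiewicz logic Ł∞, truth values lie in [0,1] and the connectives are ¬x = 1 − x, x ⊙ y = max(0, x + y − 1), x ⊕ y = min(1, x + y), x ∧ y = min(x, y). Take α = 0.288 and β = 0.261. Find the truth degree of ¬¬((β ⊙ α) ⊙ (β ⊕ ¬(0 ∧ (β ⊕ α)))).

0.000

β ⊙ α = max(0, 0.261 + 0.288 − 1) = max(0, -0.451) = 0.000
β ⊕ α = min(1, 0.261 + 0.288) = min(1, 0.549) = 0.549
0 ∧ (β ⊕ α) = min(0.000, 0.549) = 0.000
¬(0 ∧ (β ⊕ α)) = 1 − 0.000 = 1.000
β ⊕ ¬(0 ∧ (β ⊕ α)) = min(1, 0.261 + 1.000) = min(1, 1.261) = 1.000
(β ⊙ α) ⊙ (β ⊕ ¬(0 ∧ (β ⊕ α))) = max(0, 0.000 + 1.000 − 1) = max(0, 0.000) = 0.000
¬((β ⊙ α) ⊙ (β ⊕ ¬(0 ∧ (β ⊕ α)))) = 1 − 0.000 = 1.000
¬¬((β ⊙ α) ⊙ (β ⊕ ¬(0 ∧ (β ⊕ α)))) = 1 − 1.000 = 0.000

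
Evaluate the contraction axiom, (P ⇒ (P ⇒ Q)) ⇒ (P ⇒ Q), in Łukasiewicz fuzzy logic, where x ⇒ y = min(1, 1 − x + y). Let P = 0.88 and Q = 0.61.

P ⇒ Q = min(1, 1 − 0.88 + 0.61) = min(1, 0.73) = 0.73
P ⇒ (P ⇒ Q) = min(1, 1 − 0.88 + 0.73) = min(1, 0.85) = 0.85
(P ⇒ (P ⇒ Q)) ⇒ (P ⇒ Q) = min(1, 1 − 0.85 + 0.73) = min(1, 0.88) = 0.88
(The value 0.88 < 1 shows this instance is not satisfied; fails in Ł∞ (the t-norm is not idempotent).)

0.88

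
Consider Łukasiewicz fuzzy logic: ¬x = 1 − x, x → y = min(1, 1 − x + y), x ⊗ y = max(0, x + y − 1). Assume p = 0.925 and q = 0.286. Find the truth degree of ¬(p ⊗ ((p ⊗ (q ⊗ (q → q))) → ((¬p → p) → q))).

q → q = min(1, 1 − 0.286 + 0.286) = min(1, 1.000) = 1.000
q ⊗ (q → q) = max(0, 0.286 + 1.000 − 1) = max(0, 0.286) = 0.286
p ⊗ (q ⊗ (q → q)) = max(0, 0.925 + 0.286 − 1) = max(0, 0.211) = 0.211
¬p = 1 − 0.925 = 0.075
¬p → p = min(1, 1 − 0.075 + 0.925) = min(1, 1.850) = 1.000
(¬p → p) → q = min(1, 1 − 1.000 + 0.286) = min(1, 0.286) = 0.286
(p ⊗ (q ⊗ (q → q))) → ((¬p → p) → q) = min(1, 1 − 0.211 + 0.286) = min(1, 1.075) = 1.000
p ⊗ ((p ⊗ (q ⊗ (q → q))) → ((¬p → p) → q)) = max(0, 0.925 + 1.000 − 1) = max(0, 0.925) = 0.925
¬(p ⊗ ((p ⊗ (q ⊗ (q → q))) → ((¬p → p) → q))) = 1 − 0.925 = 0.075

0.075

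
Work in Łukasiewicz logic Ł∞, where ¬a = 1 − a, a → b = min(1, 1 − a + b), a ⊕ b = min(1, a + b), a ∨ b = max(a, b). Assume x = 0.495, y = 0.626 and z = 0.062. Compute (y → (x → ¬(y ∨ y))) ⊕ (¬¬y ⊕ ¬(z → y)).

1.000

y ∨ y = max(0.626, 0.626) = 0.626
¬(y ∨ y) = 1 − 0.626 = 0.374
x → ¬(y ∨ y) = min(1, 1 − 0.495 + 0.374) = min(1, 0.879) = 0.879
y → (x → ¬(y ∨ y)) = min(1, 1 − 0.626 + 0.879) = min(1, 1.253) = 1.000
¬y = 1 − 0.626 = 0.374
¬¬y = 1 − 0.374 = 0.626
z → y = min(1, 1 − 0.062 + 0.626) = min(1, 1.564) = 1.000
¬(z → y) = 1 − 1.000 = 0.000
¬¬y ⊕ ¬(z → y) = min(1, 0.626 + 0.000) = min(1, 0.626) = 0.626
(y → (x → ¬(y ∨ y))) ⊕ (¬¬y ⊕ ¬(z → y)) = min(1, 1.000 + 0.626) = min(1, 1.626) = 1.000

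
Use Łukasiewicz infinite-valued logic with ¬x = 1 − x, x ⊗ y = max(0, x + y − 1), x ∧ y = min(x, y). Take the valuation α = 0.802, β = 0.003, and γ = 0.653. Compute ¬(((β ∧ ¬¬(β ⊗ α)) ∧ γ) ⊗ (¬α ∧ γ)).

β ⊗ α = max(0, 0.003 + 0.802 − 1) = max(0, -0.195) = 0.000
¬(β ⊗ α) = 1 − 0.000 = 1.000
¬¬(β ⊗ α) = 1 − 1.000 = 0.000
β ∧ ¬¬(β ⊗ α) = min(0.003, 0.000) = 0.000
(β ∧ ¬¬(β ⊗ α)) ∧ γ = min(0.000, 0.653) = 0.000
¬α = 1 − 0.802 = 0.198
¬α ∧ γ = min(0.198, 0.653) = 0.198
((β ∧ ¬¬(β ⊗ α)) ∧ γ) ⊗ (¬α ∧ γ) = max(0, 0.000 + 0.198 − 1) = max(0, -0.802) = 0.000
¬(((β ∧ ¬¬(β ⊗ α)) ∧ γ) ⊗ (¬α ∧ γ)) = 1 − 0.000 = 1.000

1.000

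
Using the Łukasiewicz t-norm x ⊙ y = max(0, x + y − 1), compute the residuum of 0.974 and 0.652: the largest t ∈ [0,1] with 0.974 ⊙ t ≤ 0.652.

0.678

The residuum of the Łukasiewicz t-norm gives the supremum: min(1, 1 − 0.974 + 0.652).
1 − 0.974 + 0.652 = 0.678, so t = min(1, 0.678) = 0.678.
Check: 0.974 ⊙ 0.678 = max(0, 0.652) = 0.652 ≤ 0.652.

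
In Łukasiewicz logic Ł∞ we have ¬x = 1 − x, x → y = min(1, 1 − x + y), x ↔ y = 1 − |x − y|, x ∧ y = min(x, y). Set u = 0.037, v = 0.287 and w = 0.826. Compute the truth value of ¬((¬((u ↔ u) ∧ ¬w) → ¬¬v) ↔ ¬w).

0.287

u ↔ u = 1 − |0.037 − 0.037| = 1 − 0.000 = 1.000
¬w = 1 − 0.826 = 0.174
(u ↔ u) ∧ ¬w = min(1.000, 0.174) = 0.174
¬((u ↔ u) ∧ ¬w) = 1 − 0.174 = 0.826
¬v = 1 − 0.287 = 0.713
¬¬v = 1 − 0.713 = 0.287
¬((u ↔ u) ∧ ¬w) → ¬¬v = min(1, 1 − 0.826 + 0.287) = min(1, 0.461) = 0.461
(¬((u ↔ u) ∧ ¬w) → ¬¬v) ↔ ¬w = 1 − |0.461 − 0.174| = 1 − 0.287 = 0.713
¬((¬((u ↔ u) ∧ ¬w) → ¬¬v) ↔ ¬w) = 1 − 0.713 = 0.287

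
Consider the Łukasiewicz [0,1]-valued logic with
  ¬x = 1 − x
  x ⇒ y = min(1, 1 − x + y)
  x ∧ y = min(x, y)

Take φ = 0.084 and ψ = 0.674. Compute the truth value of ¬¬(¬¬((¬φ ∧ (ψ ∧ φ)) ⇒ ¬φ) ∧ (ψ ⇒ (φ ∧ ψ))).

0.410

¬φ = 1 − 0.084 = 0.916
ψ ∧ φ = min(0.674, 0.084) = 0.084
¬φ ∧ (ψ ∧ φ) = min(0.916, 0.084) = 0.084
(¬φ ∧ (ψ ∧ φ)) ⇒ ¬φ = min(1, 1 − 0.084 + 0.916) = min(1, 1.832) = 1.000
¬((¬φ ∧ (ψ ∧ φ)) ⇒ ¬φ) = 1 − 1.000 = 0.000
¬¬((¬φ ∧ (ψ ∧ φ)) ⇒ ¬φ) = 1 − 0.000 = 1.000
φ ∧ ψ = min(0.084, 0.674) = 0.084
ψ ⇒ (φ ∧ ψ) = min(1, 1 − 0.674 + 0.084) = min(1, 0.410) = 0.410
¬¬((¬φ ∧ (ψ ∧ φ)) ⇒ ¬φ) ∧ (ψ ⇒ (φ ∧ ψ)) = min(1.000, 0.410) = 0.410
¬(¬¬((¬φ ∧ (ψ ∧ φ)) ⇒ ¬φ) ∧ (ψ ⇒ (φ ∧ ψ))) = 1 − 0.410 = 0.590
¬¬(¬¬((¬φ ∧ (ψ ∧ φ)) ⇒ ¬φ) ∧ (ψ ⇒ (φ ∧ ψ))) = 1 − 0.590 = 0.410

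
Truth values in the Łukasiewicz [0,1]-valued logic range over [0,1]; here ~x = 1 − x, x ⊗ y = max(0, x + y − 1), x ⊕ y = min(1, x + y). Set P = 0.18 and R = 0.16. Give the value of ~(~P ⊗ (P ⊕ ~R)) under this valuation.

0.18

~P = 1 − 0.18 = 0.82
~R = 1 − 0.16 = 0.84
P ⊕ ~R = min(1, 0.18 + 0.84) = min(1, 1.02) = 1.00
~P ⊗ (P ⊕ ~R) = max(0, 0.82 + 1.00 − 1) = max(0, 0.82) = 0.82
~(~P ⊗ (P ⊕ ~R)) = 1 − 0.82 = 0.18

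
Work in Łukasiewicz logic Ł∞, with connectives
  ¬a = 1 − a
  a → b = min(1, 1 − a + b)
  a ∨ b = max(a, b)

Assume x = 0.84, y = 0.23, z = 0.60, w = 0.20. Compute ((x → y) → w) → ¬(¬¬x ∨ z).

0.35

x → y = min(1, 1 − 0.84 + 0.23) = min(1, 0.39) = 0.39
(x → y) → w = min(1, 1 − 0.39 + 0.20) = min(1, 0.81) = 0.81
¬x = 1 − 0.84 = 0.16
¬¬x = 1 − 0.16 = 0.84
¬¬x ∨ z = max(0.84, 0.60) = 0.84
¬(¬¬x ∨ z) = 1 − 0.84 = 0.16
((x → y) → w) → ¬(¬¬x ∨ z) = min(1, 1 − 0.81 + 0.16) = min(1, 0.35) = 0.35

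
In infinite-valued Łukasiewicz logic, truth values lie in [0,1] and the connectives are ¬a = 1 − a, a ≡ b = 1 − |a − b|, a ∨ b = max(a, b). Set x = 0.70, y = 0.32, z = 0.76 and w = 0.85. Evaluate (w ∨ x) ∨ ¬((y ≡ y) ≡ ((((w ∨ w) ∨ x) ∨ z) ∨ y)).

w ∨ x = max(0.85, 0.70) = 0.85
y ≡ y = 1 − |0.32 − 0.32| = 1 − 0.00 = 1.00
w ∨ w = max(0.85, 0.85) = 0.85
(w ∨ w) ∨ x = max(0.85, 0.70) = 0.85
((w ∨ w) ∨ x) ∨ z = max(0.85, 0.76) = 0.85
(((w ∨ w) ∨ x) ∨ z) ∨ y = max(0.85, 0.32) = 0.85
(y ≡ y) ≡ ((((w ∨ w) ∨ x) ∨ z) ∨ y) = 1 − |1.00 − 0.85| = 1 − 0.15 = 0.85
¬((y ≡ y) ≡ ((((w ∨ w) ∨ x) ∨ z) ∨ y)) = 1 − 0.85 = 0.15
(w ∨ x) ∨ ¬((y ≡ y) ≡ ((((w ∨ w) ∨ x) ∨ z) ∨ y)) = max(0.85, 0.15) = 0.85

0.85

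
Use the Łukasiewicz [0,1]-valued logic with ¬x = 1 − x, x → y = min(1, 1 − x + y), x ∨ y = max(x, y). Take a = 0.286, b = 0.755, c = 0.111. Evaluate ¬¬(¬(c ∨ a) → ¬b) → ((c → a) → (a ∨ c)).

0.755

c ∨ a = max(0.111, 0.286) = 0.286
¬(c ∨ a) = 1 − 0.286 = 0.714
¬b = 1 − 0.755 = 0.245
¬(c ∨ a) → ¬b = min(1, 1 − 0.714 + 0.245) = min(1, 0.531) = 0.531
¬(¬(c ∨ a) → ¬b) = 1 − 0.531 = 0.469
¬¬(¬(c ∨ a) → ¬b) = 1 − 0.469 = 0.531
c → a = min(1, 1 − 0.111 + 0.286) = min(1, 1.175) = 1.000
a ∨ c = max(0.286, 0.111) = 0.286
(c → a) → (a ∨ c) = min(1, 1 − 1.000 + 0.286) = min(1, 0.286) = 0.286
¬¬(¬(c ∨ a) → ¬b) → ((c → a) → (a ∨ c)) = min(1, 1 − 0.531 + 0.286) = min(1, 0.755) = 0.755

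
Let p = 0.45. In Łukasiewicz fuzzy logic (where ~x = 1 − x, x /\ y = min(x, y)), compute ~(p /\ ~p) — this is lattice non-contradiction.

0.55

~p = 1 − 0.45 = 0.55
p /\ ~p = min(0.45, 0.55) = 0.45
~(p /\ ~p) = 1 − 0.45 = 0.55
(The value 0.55 < 1 shows this instance is not satisfied; not a Ł∞-tautology — its value is 1 − min(a, 1−a).)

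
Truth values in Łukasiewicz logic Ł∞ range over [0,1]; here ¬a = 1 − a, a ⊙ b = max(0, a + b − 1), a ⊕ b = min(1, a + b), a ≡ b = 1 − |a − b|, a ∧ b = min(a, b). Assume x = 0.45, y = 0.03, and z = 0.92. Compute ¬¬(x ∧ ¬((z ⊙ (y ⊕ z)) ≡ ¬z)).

y ⊕ z = min(1, 0.03 + 0.92) = min(1, 0.95) = 0.95
z ⊙ (y ⊕ z) = max(0, 0.92 + 0.95 − 1) = max(0, 0.87) = 0.87
¬z = 1 − 0.92 = 0.08
(z ⊙ (y ⊕ z)) ≡ ¬z = 1 − |0.87 − 0.08| = 1 − 0.79 = 0.21
¬((z ⊙ (y ⊕ z)) ≡ ¬z) = 1 − 0.21 = 0.79
x ∧ ¬((z ⊙ (y ⊕ z)) ≡ ¬z) = min(0.45, 0.79) = 0.45
¬(x ∧ ¬((z ⊙ (y ⊕ z)) ≡ ¬z)) = 1 − 0.45 = 0.55
¬¬(x ∧ ¬((z ⊙ (y ⊕ z)) ≡ ¬z)) = 1 − 0.55 = 0.45

0.45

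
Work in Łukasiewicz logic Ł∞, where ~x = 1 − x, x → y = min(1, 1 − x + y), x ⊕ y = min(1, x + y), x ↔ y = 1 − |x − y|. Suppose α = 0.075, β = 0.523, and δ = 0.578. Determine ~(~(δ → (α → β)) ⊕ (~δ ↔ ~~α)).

α → β = min(1, 1 − 0.075 + 0.523) = min(1, 1.448) = 1.000
δ → (α → β) = min(1, 1 − 0.578 + 1.000) = min(1, 1.422) = 1.000
~(δ → (α → β)) = 1 − 1.000 = 0.000
~δ = 1 − 0.578 = 0.422
~α = 1 − 0.075 = 0.925
~~α = 1 − 0.925 = 0.075
~δ ↔ ~~α = 1 − |0.422 − 0.075| = 1 − 0.347 = 0.653
~(δ → (α → β)) ⊕ (~δ ↔ ~~α) = min(1, 0.000 + 0.653) = min(1, 0.653) = 0.653
~(~(δ → (α → β)) ⊕ (~δ ↔ ~~α)) = 1 − 0.653 = 0.347

0.347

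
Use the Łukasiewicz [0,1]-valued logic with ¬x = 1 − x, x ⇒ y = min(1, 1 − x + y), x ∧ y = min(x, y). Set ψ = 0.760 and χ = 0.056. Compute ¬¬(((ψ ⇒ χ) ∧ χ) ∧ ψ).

ψ ⇒ χ = min(1, 1 − 0.760 + 0.056) = min(1, 0.296) = 0.296
(ψ ⇒ χ) ∧ χ = min(0.296, 0.056) = 0.056
((ψ ⇒ χ) ∧ χ) ∧ ψ = min(0.056, 0.760) = 0.056
¬(((ψ ⇒ χ) ∧ χ) ∧ ψ) = 1 − 0.056 = 0.944
¬¬(((ψ ⇒ χ) ∧ χ) ∧ ψ) = 1 − 0.944 = 0.056

0.056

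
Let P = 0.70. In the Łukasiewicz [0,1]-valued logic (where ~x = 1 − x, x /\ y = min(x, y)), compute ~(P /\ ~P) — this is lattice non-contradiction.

~P = 1 − 0.70 = 0.30
P /\ ~P = min(0.70, 0.30) = 0.30
~(P /\ ~P) = 1 − 0.30 = 0.70
(The value 0.70 < 1 shows this instance is not satisfied; not a Ł∞-tautology — its value is 1 − min(a, 1−a).)

0.70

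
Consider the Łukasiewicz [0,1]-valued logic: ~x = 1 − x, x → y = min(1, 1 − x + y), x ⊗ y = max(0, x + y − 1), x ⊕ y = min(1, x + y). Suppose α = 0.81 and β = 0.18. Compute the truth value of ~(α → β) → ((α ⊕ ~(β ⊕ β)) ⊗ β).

0.55

α → β = min(1, 1 − 0.81 + 0.18) = min(1, 0.37) = 0.37
~(α → β) = 1 − 0.37 = 0.63
β ⊕ β = min(1, 0.18 + 0.18) = min(1, 0.36) = 0.36
~(β ⊕ β) = 1 − 0.36 = 0.64
α ⊕ ~(β ⊕ β) = min(1, 0.81 + 0.64) = min(1, 1.45) = 1.00
(α ⊕ ~(β ⊕ β)) ⊗ β = max(0, 1.00 + 0.18 − 1) = max(0, 0.18) = 0.18
~(α → β) → ((α ⊕ ~(β ⊕ β)) ⊗ β) = min(1, 1 − 0.63 + 0.18) = min(1, 0.55) = 0.55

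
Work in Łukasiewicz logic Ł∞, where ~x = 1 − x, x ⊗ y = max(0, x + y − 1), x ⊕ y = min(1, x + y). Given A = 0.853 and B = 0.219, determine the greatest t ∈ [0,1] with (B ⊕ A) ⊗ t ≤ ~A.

B ⊕ A = min(1, 0.219 + 0.853) = min(1, 1.072) = 1.000
So the left factor is B ⊕ A = 1.000.
~A = 1 − 0.853 = 0.147
So the right-hand bound is ~A = 0.147.
The residuum of the Łukasiewicz t-norm gives the supremum: min(1, 1 − 1.000 + 0.147).
1 − 1.000 + 0.147 = 0.147, so t = min(1, 0.147) = 0.147.
Check: 1.000 ⊗ 0.147 = max(0, 0.147) = 0.147 ≤ 0.147.

0.147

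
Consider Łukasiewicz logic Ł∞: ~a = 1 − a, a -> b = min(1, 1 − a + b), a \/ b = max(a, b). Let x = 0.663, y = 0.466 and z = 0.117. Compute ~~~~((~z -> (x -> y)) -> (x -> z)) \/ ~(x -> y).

~z = 1 − 0.117 = 0.883
x -> y = min(1, 1 − 0.663 + 0.466) = min(1, 0.803) = 0.803
~z -> (x -> y) = min(1, 1 − 0.883 + 0.803) = min(1, 0.920) = 0.920
x -> z = min(1, 1 − 0.663 + 0.117) = min(1, 0.454) = 0.454
(~z -> (x -> y)) -> (x -> z) = min(1, 1 − 0.920 + 0.454) = min(1, 0.534) = 0.534
~((~z -> (x -> y)) -> (x -> z)) = 1 − 0.534 = 0.466
~~((~z -> (x -> y)) -> (x -> z)) = 1 − 0.466 = 0.534
~~~((~z -> (x -> y)) -> (x -> z)) = 1 − 0.534 = 0.466
~~~~((~z -> (x -> y)) -> (x -> z)) = 1 − 0.466 = 0.534
~(x -> y) = 1 − 0.803 = 0.197
~~~~((~z -> (x -> y)) -> (x -> z)) \/ ~(x -> y) = max(0.534, 0.197) = 0.534

0.534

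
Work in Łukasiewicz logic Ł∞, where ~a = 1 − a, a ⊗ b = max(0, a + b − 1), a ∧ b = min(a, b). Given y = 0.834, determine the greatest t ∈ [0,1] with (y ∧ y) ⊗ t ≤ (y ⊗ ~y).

y ∧ y = min(0.834, 0.834) = 0.834
So the left factor is y ∧ y = 0.834.
~y = 1 − 0.834 = 0.166
y ⊗ ~y = max(0, 0.834 + 0.166 − 1) = max(0, 0.000) = 0.000
So the right-hand bound is y ⊗ ~y = 0.000.
The residuum of the Łukasiewicz t-norm gives the supremum: min(1, 1 − 0.834 + 0.000).
1 − 0.834 + 0.000 = 0.166, so t = min(1, 0.166) = 0.166.
Check: 0.834 ⊗ 0.166 = max(0, 0.000) = 0.000 ≤ 0.000.

0.166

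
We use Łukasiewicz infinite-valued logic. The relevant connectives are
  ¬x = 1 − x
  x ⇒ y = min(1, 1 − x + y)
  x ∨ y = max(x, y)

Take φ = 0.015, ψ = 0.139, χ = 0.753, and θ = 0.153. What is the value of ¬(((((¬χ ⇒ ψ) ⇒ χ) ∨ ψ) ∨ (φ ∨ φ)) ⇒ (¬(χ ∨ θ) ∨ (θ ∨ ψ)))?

¬χ = 1 − 0.753 = 0.247
¬χ ⇒ ψ = min(1, 1 − 0.247 + 0.139) = min(1, 0.892) = 0.892
(¬χ ⇒ ψ) ⇒ χ = min(1, 1 − 0.892 + 0.753) = min(1, 0.861) = 0.861
((¬χ ⇒ ψ) ⇒ χ) ∨ ψ = max(0.861, 0.139) = 0.861
φ ∨ φ = max(0.015, 0.015) = 0.015
(((¬χ ⇒ ψ) ⇒ χ) ∨ ψ) ∨ (φ ∨ φ) = max(0.861, 0.015) = 0.861
χ ∨ θ = max(0.753, 0.153) = 0.753
¬(χ ∨ θ) = 1 − 0.753 = 0.247
θ ∨ ψ = max(0.153, 0.139) = 0.153
¬(χ ∨ θ) ∨ (θ ∨ ψ) = max(0.247, 0.153) = 0.247
((((¬χ ⇒ ψ) ⇒ χ) ∨ ψ) ∨ (φ ∨ φ)) ⇒ (¬(χ ∨ θ) ∨ (θ ∨ ψ)) = min(1, 1 − 0.861 + 0.247) = min(1, 0.386) = 0.386
¬(((((¬χ ⇒ ψ) ⇒ χ) ∨ ψ) ∨ (φ ∨ φ)) ⇒ (¬(χ ∨ θ) ∨ (θ ∨ ψ))) = 1 − 0.386 = 0.614

0.614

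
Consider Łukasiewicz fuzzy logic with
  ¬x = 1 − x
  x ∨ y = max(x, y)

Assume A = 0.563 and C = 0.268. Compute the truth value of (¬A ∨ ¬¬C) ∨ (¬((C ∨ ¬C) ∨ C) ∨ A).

0.563

¬A = 1 − 0.563 = 0.437
¬C = 1 − 0.268 = 0.732
¬¬C = 1 − 0.732 = 0.268
¬A ∨ ¬¬C = max(0.437, 0.268) = 0.437
C ∨ ¬C = max(0.268, 0.732) = 0.732
(C ∨ ¬C) ∨ C = max(0.732, 0.268) = 0.732
¬((C ∨ ¬C) ∨ C) = 1 − 0.732 = 0.268
¬((C ∨ ¬C) ∨ C) ∨ A = max(0.268, 0.563) = 0.563
(¬A ∨ ¬¬C) ∨ (¬((C ∨ ¬C) ∨ C) ∨ A) = max(0.437, 0.563) = 0.563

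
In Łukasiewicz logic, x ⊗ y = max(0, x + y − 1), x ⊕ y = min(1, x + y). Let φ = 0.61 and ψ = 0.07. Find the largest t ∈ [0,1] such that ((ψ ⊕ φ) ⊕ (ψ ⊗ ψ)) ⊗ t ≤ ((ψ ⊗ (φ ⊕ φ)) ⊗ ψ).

ψ ⊕ φ = min(1, 0.07 + 0.61) = min(1, 0.68) = 0.68
ψ ⊗ ψ = max(0, 0.07 + 0.07 − 1) = max(0, -0.86) = 0.00
(ψ ⊕ φ) ⊕ (ψ ⊗ ψ) = min(1, 0.68 + 0.00) = min(1, 0.68) = 0.68
So the left factor is (ψ ⊕ φ) ⊕ (ψ ⊗ ψ) = 0.68.
φ ⊕ φ = min(1, 0.61 + 0.61) = min(1, 1.22) = 1.00
ψ ⊗ (φ ⊕ φ) = max(0, 0.07 + 1.00 − 1) = max(0, 0.07) = 0.07
(ψ ⊗ (φ ⊕ φ)) ⊗ ψ = max(0, 0.07 + 0.07 − 1) = max(0, -0.86) = 0.00
So the right-hand bound is (ψ ⊗ (φ ⊕ φ)) ⊗ ψ = 0.00.
The residuum of the Łukasiewicz t-norm gives the supremum: min(1, 1 − 0.68 + 0.00).
1 − 0.68 + 0.00 = 0.32, so t = min(1, 0.32) = 0.32.
Check: 0.68 ⊗ 0.32 = max(0, 0.00) = 0.00 ≤ 0.00.

0.32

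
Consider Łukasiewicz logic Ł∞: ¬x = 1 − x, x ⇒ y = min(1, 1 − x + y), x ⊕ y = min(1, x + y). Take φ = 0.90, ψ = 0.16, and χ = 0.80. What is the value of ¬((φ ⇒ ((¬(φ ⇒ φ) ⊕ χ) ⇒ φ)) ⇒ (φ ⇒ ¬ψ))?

0.06

φ ⇒ φ = min(1, 1 − 0.90 + 0.90) = min(1, 1.00) = 1.00
¬(φ ⇒ φ) = 1 − 1.00 = 0.00
¬(φ ⇒ φ) ⊕ χ = min(1, 0.00 + 0.80) = min(1, 0.80) = 0.80
(¬(φ ⇒ φ) ⊕ χ) ⇒ φ = min(1, 1 − 0.80 + 0.90) = min(1, 1.10) = 1.00
φ ⇒ ((¬(φ ⇒ φ) ⊕ χ) ⇒ φ) = min(1, 1 − 0.90 + 1.00) = min(1, 1.10) = 1.00
¬ψ = 1 − 0.16 = 0.84
φ ⇒ ¬ψ = min(1, 1 − 0.90 + 0.84) = min(1, 0.94) = 0.94
(φ ⇒ ((¬(φ ⇒ φ) ⊕ χ) ⇒ φ)) ⇒ (φ ⇒ ¬ψ) = min(1, 1 − 1.00 + 0.94) = min(1, 0.94) = 0.94
¬((φ ⇒ ((¬(φ ⇒ φ) ⊕ χ) ⇒ φ)) ⇒ (φ ⇒ ¬ψ)) = 1 − 0.94 = 0.06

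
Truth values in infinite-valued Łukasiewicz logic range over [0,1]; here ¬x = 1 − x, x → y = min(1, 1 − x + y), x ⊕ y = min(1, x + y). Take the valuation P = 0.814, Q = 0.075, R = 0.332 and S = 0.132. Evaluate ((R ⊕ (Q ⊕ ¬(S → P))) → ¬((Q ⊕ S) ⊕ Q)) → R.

0.332

S → P = min(1, 1 − 0.132 + 0.814) = min(1, 1.682) = 1.000
¬(S → P) = 1 − 1.000 = 0.000
Q ⊕ ¬(S → P) = min(1, 0.075 + 0.000) = min(1, 0.075) = 0.075
R ⊕ (Q ⊕ ¬(S → P)) = min(1, 0.332 + 0.075) = min(1, 0.407) = 0.407
Q ⊕ S = min(1, 0.075 + 0.132) = min(1, 0.207) = 0.207
(Q ⊕ S) ⊕ Q = min(1, 0.207 + 0.075) = min(1, 0.282) = 0.282
¬((Q ⊕ S) ⊕ Q) = 1 − 0.282 = 0.718
(R ⊕ (Q ⊕ ¬(S → P))) → ¬((Q ⊕ S) ⊕ Q) = min(1, 1 − 0.407 + 0.718) = min(1, 1.311) = 1.000
((R ⊕ (Q ⊕ ¬(S → P))) → ¬((Q ⊕ S) ⊕ Q)) → R = min(1, 1 − 1.000 + 0.332) = min(1, 0.332) = 0.332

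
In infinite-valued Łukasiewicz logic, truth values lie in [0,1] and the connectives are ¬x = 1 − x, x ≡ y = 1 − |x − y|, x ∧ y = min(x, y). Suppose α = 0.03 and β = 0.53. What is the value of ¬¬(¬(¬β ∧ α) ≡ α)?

¬β = 1 − 0.53 = 0.47
¬β ∧ α = min(0.47, 0.03) = 0.03
¬(¬β ∧ α) = 1 − 0.03 = 0.97
¬(¬β ∧ α) ≡ α = 1 − |0.97 − 0.03| = 1 − 0.94 = 0.06
¬(¬(¬β ∧ α) ≡ α) = 1 − 0.06 = 0.94
¬¬(¬(¬β ∧ α) ≡ α) = 1 − 0.94 = 0.06

0.06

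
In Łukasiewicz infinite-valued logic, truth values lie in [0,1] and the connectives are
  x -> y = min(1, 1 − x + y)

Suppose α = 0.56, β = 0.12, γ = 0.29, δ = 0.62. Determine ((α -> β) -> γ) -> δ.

α -> β = min(1, 1 − 0.56 + 0.12) = min(1, 0.56) = 0.56
(α -> β) -> γ = min(1, 1 − 0.56 + 0.29) = min(1, 0.73) = 0.73
((α -> β) -> γ) -> δ = min(1, 1 − 0.73 + 0.62) = min(1, 0.89) = 0.89

0.89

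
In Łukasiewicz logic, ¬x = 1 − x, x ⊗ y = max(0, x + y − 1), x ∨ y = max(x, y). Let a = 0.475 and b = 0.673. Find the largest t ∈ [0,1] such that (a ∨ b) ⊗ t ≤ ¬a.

a ∨ b = max(0.475, 0.673) = 0.673
So the left factor is a ∨ b = 0.673.
¬a = 1 − 0.475 = 0.525
So the right-hand bound is ¬a = 0.525.
The residuum of the Łukasiewicz t-norm gives the supremum: min(1, 1 − 0.673 + 0.525).
1 − 0.673 + 0.525 = 0.852, so t = min(1, 0.852) = 0.852.
Check: 0.673 ⊗ 0.852 = max(0, 0.525) = 0.525 ≤ 0.525.

0.852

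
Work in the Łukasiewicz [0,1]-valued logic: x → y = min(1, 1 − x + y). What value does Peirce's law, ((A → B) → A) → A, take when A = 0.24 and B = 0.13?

0.89

A → B = min(1, 1 − 0.24 + 0.13) = min(1, 0.89) = 0.89
(A → B) → A = min(1, 1 − 0.89 + 0.24) = min(1, 0.35) = 0.35
((A → B) → A) → A = min(1, 1 − 0.35 + 0.24) = min(1, 0.89) = 0.89
(The value 0.89 < 1 shows this instance is not satisfied; not a Ł∞-tautology in general.)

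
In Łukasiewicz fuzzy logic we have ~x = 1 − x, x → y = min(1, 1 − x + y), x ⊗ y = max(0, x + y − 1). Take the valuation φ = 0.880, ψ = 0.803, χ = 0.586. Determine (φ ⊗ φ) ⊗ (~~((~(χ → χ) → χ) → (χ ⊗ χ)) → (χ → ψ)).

0.760

φ ⊗ φ = max(0, 0.880 + 0.880 − 1) = max(0, 0.760) = 0.760
χ → χ = min(1, 1 − 0.586 + 0.586) = min(1, 1.000) = 1.000
~(χ → χ) = 1 − 1.000 = 0.000
~(χ → χ) → χ = min(1, 1 − 0.000 + 0.586) = min(1, 1.586) = 1.000
χ ⊗ χ = max(0, 0.586 + 0.586 − 1) = max(0, 0.172) = 0.172
(~(χ → χ) → χ) → (χ ⊗ χ) = min(1, 1 − 1.000 + 0.172) = min(1, 0.172) = 0.172
~((~(χ → χ) → χ) → (χ ⊗ χ)) = 1 − 0.172 = 0.828
~~((~(χ → χ) → χ) → (χ ⊗ χ)) = 1 − 0.828 = 0.172
χ → ψ = min(1, 1 − 0.586 + 0.803) = min(1, 1.217) = 1.000
~~((~(χ → χ) → χ) → (χ ⊗ χ)) → (χ → ψ) = min(1, 1 − 0.172 + 1.000) = min(1, 1.828) = 1.000
(φ ⊗ φ) ⊗ (~~((~(χ → χ) → χ) → (χ ⊗ χ)) → (χ → ψ)) = max(0, 0.760 + 1.000 − 1) = max(0, 0.760) = 0.760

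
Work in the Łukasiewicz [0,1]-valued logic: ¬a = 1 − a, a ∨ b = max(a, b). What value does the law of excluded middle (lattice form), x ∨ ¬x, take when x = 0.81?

¬x = 1 − 0.81 = 0.19
x ∨ ¬x = max(0.81, 0.19) = 0.81
(The value 0.81 < 1 shows this instance is not satisfied; not a Ł∞-tautology — its value is max(a, 1−a).)

0.81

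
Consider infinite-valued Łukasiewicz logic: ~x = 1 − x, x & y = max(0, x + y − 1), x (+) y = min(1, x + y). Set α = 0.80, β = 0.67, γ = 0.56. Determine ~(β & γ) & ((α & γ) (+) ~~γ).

β & γ = max(0, 0.67 + 0.56 − 1) = max(0, 0.23) = 0.23
~(β & γ) = 1 − 0.23 = 0.77
α & γ = max(0, 0.80 + 0.56 − 1) = max(0, 0.36) = 0.36
~γ = 1 − 0.56 = 0.44
~~γ = 1 − 0.44 = 0.56
(α & γ) (+) ~~γ = min(1, 0.36 + 0.56) = min(1, 0.92) = 0.92
~(β & γ) & ((α & γ) (+) ~~γ) = max(0, 0.77 + 0.92 − 1) = max(0, 0.69) = 0.69

0.69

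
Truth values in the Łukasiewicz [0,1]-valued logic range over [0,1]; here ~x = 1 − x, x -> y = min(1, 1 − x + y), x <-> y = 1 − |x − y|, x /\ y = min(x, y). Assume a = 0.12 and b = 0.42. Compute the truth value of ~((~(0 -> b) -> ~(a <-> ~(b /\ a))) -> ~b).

0 -> b = min(1, 1 − 0.00 + 0.42) = min(1, 1.42) = 1.00
~(0 -> b) = 1 − 1.00 = 0.00
b /\ a = min(0.42, 0.12) = 0.12
~(b /\ a) = 1 − 0.12 = 0.88
a <-> ~(b /\ a) = 1 − |0.12 − 0.88| = 1 − 0.76 = 0.24
~(a <-> ~(b /\ a)) = 1 − 0.24 = 0.76
~(0 -> b) -> ~(a <-> ~(b /\ a)) = min(1, 1 − 0.00 + 0.76) = min(1, 1.76) = 1.00
~b = 1 − 0.42 = 0.58
(~(0 -> b) -> ~(a <-> ~(b /\ a))) -> ~b = min(1, 1 − 1.00 + 0.58) = min(1, 0.58) = 0.58
~((~(0 -> b) -> ~(a <-> ~(b /\ a))) -> ~b) = 1 − 0.58 = 0.42

0.42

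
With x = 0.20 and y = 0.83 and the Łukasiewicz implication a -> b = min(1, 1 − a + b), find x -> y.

1.00

x -> y = min(1, 1 − 0.20 + 0.83) = min(1, 1.63) = 1.00
For comparison, the Gödel implication (1 if a ≤ b else b) would give 1.00.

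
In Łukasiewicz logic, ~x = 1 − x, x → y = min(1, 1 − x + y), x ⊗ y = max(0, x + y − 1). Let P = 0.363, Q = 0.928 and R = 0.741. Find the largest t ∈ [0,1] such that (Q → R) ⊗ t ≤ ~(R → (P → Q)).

Q → R = min(1, 1 − 0.928 + 0.741) = min(1, 0.813) = 0.813
So the left factor is Q → R = 0.813.
P → Q = min(1, 1 − 0.363 + 0.928) = min(1, 1.565) = 1.000
R → (P → Q) = min(1, 1 − 0.741 + 1.000) = min(1, 1.259) = 1.000
~(R → (P → Q)) = 1 − 1.000 = 0.000
So the right-hand bound is ~(R → (P → Q)) = 0.000.
The residuum of the Łukasiewicz t-norm gives the supremum: min(1, 1 − 0.813 + 0.000).
1 − 0.813 + 0.000 = 0.187, so t = min(1, 0.187) = 0.187.
Check: 0.813 ⊗ 0.187 = max(0, 0.000) = 0.000 ≤ 0.000.

0.187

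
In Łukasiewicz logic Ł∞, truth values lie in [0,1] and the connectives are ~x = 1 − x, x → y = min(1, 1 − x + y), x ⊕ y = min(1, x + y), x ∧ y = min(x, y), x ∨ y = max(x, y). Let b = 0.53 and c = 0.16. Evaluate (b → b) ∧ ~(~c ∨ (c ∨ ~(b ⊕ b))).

0.16

b → b = min(1, 1 − 0.53 + 0.53) = min(1, 1.00) = 1.00
~c = 1 − 0.16 = 0.84
b ⊕ b = min(1, 0.53 + 0.53) = min(1, 1.06) = 1.00
~(b ⊕ b) = 1 − 1.00 = 0.00
c ∨ ~(b ⊕ b) = max(0.16, 0.00) = 0.16
~c ∨ (c ∨ ~(b ⊕ b)) = max(0.84, 0.16) = 0.84
~(~c ∨ (c ∨ ~(b ⊕ b))) = 1 − 0.84 = 0.16
(b → b) ∧ ~(~c ∨ (c ∨ ~(b ⊕ b))) = min(1.00, 0.16) = 0.16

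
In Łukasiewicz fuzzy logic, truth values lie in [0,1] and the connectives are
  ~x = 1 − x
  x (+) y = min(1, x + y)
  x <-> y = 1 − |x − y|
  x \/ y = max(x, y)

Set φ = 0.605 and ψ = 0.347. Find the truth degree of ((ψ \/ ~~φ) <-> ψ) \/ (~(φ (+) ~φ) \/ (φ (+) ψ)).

0.952

~φ = 1 − 0.605 = 0.395
~~φ = 1 − 0.395 = 0.605
ψ \/ ~~φ = max(0.347, 0.605) = 0.605
(ψ \/ ~~φ) <-> ψ = 1 − |0.605 − 0.347| = 1 − 0.258 = 0.742
φ (+) ~φ = min(1, 0.605 + 0.395) = min(1, 1.000) = 1.000
~(φ (+) ~φ) = 1 − 1.000 = 0.000
φ (+) ψ = min(1, 0.605 + 0.347) = min(1, 0.952) = 0.952
~(φ (+) ~φ) \/ (φ (+) ψ) = max(0.000, 0.952) = 0.952
((ψ \/ ~~φ) <-> ψ) \/ (~(φ (+) ~φ) \/ (φ (+) ψ)) = max(0.742, 0.952) = 0.952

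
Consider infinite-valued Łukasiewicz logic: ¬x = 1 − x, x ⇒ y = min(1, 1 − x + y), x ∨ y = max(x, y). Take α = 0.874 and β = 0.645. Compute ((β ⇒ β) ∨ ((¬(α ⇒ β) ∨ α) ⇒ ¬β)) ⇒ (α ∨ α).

β ⇒ β = min(1, 1 − 0.645 + 0.645) = min(1, 1.000) = 1.000
α ⇒ β = min(1, 1 − 0.874 + 0.645) = min(1, 0.771) = 0.771
¬(α ⇒ β) = 1 − 0.771 = 0.229
¬(α ⇒ β) ∨ α = max(0.229, 0.874) = 0.874
¬β = 1 − 0.645 = 0.355
(¬(α ⇒ β) ∨ α) ⇒ ¬β = min(1, 1 − 0.874 + 0.355) = min(1, 0.481) = 0.481
(β ⇒ β) ∨ ((¬(α ⇒ β) ∨ α) ⇒ ¬β) = max(1.000, 0.481) = 1.000
α ∨ α = max(0.874, 0.874) = 0.874
((β ⇒ β) ∨ ((¬(α ⇒ β) ∨ α) ⇒ ¬β)) ⇒ (α ∨ α) = min(1, 1 − 1.000 + 0.874) = min(1, 0.874) = 0.874

0.874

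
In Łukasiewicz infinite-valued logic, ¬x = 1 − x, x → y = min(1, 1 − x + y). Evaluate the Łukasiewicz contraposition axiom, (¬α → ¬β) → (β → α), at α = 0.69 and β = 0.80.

¬α = 1 − 0.69 = 0.31
¬β = 1 − 0.80 = 0.20
¬α → ¬β = min(1, 1 − 0.31 + 0.20) = min(1, 0.89) = 0.89
β → α = min(1, 1 − 0.80 + 0.69) = min(1, 0.89) = 0.89
(¬α → ¬β) → (β → α) = min(1, 1 − 0.89 + 0.89) = min(1, 1.00) = 1.00
(As expected: an axiom of Ł∞, always 1.)

1.00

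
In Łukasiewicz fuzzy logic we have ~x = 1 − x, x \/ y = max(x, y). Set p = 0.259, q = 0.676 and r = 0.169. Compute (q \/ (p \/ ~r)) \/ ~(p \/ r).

0.831

~r = 1 − 0.169 = 0.831
p \/ ~r = max(0.259, 0.831) = 0.831
q \/ (p \/ ~r) = max(0.676, 0.831) = 0.831
p \/ r = max(0.259, 0.169) = 0.259
~(p \/ r) = 1 − 0.259 = 0.741
(q \/ (p \/ ~r)) \/ ~(p \/ r) = max(0.831, 0.741) = 0.831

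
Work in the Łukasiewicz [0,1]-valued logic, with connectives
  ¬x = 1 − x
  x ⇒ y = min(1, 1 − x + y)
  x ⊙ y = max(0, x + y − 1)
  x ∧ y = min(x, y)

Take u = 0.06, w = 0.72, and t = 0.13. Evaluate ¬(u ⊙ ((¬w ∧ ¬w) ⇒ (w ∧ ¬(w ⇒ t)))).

0.94

¬w = 1 − 0.72 = 0.28
¬w ∧ ¬w = min(0.28, 0.28) = 0.28
w ⇒ t = min(1, 1 − 0.72 + 0.13) = min(1, 0.41) = 0.41
¬(w ⇒ t) = 1 − 0.41 = 0.59
w ∧ ¬(w ⇒ t) = min(0.72, 0.59) = 0.59
(¬w ∧ ¬w) ⇒ (w ∧ ¬(w ⇒ t)) = min(1, 1 − 0.28 + 0.59) = min(1, 1.31) = 1.00
u ⊙ ((¬w ∧ ¬w) ⇒ (w ∧ ¬(w ⇒ t))) = max(0, 0.06 + 1.00 − 1) = max(0, 0.06) = 0.06
¬(u ⊙ ((¬w ∧ ¬w) ⇒ (w ∧ ¬(w ⇒ t)))) = 1 − 0.06 = 0.94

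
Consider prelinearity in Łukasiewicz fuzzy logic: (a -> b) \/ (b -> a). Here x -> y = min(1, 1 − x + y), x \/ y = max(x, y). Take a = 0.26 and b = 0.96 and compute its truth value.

a -> b = min(1, 1 − 0.26 + 0.96) = min(1, 1.70) = 1.00
b -> a = min(1, 1 − 0.96 + 0.26) = min(1, 0.30) = 0.30
(a -> b) \/ (b -> a) = max(1.00, 0.30) = 1.00
(As expected: a Ł∞-tautology — holds in every MV-chain.)

1.00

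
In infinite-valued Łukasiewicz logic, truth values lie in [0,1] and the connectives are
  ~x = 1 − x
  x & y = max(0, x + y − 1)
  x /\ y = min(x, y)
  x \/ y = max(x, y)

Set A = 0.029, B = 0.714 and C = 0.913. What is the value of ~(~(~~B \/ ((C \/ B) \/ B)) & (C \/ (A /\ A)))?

~B = 1 − 0.714 = 0.286
~~B = 1 − 0.286 = 0.714
C \/ B = max(0.913, 0.714) = 0.913
(C \/ B) \/ B = max(0.913, 0.714) = 0.913
~~B \/ ((C \/ B) \/ B) = max(0.714, 0.913) = 0.913
~(~~B \/ ((C \/ B) \/ B)) = 1 − 0.913 = 0.087
A /\ A = min(0.029, 0.029) = 0.029
C \/ (A /\ A) = max(0.913, 0.029) = 0.913
~(~~B \/ ((C \/ B) \/ B)) & (C \/ (A /\ A)) = max(0, 0.087 + 0.913 − 1) = max(0, 0.000) = 0.000
~(~(~~B \/ ((C \/ B) \/ B)) & (C \/ (A /\ A))) = 1 − 0.000 = 1.000

1.000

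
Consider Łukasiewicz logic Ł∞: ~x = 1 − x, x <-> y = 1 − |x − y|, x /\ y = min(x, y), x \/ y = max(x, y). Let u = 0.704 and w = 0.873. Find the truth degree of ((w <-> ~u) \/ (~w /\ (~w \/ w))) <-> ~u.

0.873

~u = 1 − 0.704 = 0.296
w <-> ~u = 1 − |0.873 − 0.296| = 1 − 0.577 = 0.423
~w = 1 − 0.873 = 0.127
~w \/ w = max(0.127, 0.873) = 0.873
~w /\ (~w \/ w) = min(0.127, 0.873) = 0.127
(w <-> ~u) \/ (~w /\ (~w \/ w)) = max(0.423, 0.127) = 0.423
((w <-> ~u) \/ (~w /\ (~w \/ w))) <-> ~u = 1 − |0.423 − 0.296| = 1 − 0.127 = 0.873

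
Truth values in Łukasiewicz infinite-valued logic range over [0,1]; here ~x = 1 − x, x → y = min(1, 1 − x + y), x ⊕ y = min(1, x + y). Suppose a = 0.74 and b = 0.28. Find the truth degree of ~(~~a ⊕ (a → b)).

0.00

~a = 1 − 0.74 = 0.26
~~a = 1 − 0.26 = 0.74
a → b = min(1, 1 − 0.74 + 0.28) = min(1, 0.54) = 0.54
~~a ⊕ (a → b) = min(1, 0.74 + 0.54) = min(1, 1.28) = 1.00
~(~~a ⊕ (a → b)) = 1 − 1.00 = 0.00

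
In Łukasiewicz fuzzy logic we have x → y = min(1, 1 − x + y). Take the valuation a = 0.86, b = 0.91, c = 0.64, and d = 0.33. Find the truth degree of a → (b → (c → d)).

0.92

c → d = min(1, 1 − 0.64 + 0.33) = min(1, 0.69) = 0.69
b → (c → d) = min(1, 1 − 0.91 + 0.69) = min(1, 0.78) = 0.78
a → (b → (c → d)) = min(1, 1 − 0.86 + 0.78) = min(1, 0.92) = 0.92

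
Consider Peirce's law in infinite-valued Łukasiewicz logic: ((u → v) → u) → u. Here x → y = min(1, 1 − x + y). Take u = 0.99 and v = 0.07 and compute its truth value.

u → v = min(1, 1 − 0.99 + 0.07) = min(1, 0.08) = 0.08
(u → v) → u = min(1, 1 − 0.08 + 0.99) = min(1, 1.91) = 1.00
((u → v) → u) → u = min(1, 1 − 1.00 + 0.99) = min(1, 0.99) = 0.99
(The value 0.99 < 1 shows this instance is not satisfied; not a Ł∞-tautology in general.)

0.99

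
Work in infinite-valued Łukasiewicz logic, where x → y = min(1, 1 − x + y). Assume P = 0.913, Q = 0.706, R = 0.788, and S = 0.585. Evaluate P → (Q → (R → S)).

R → S = min(1, 1 − 0.788 + 0.585) = min(1, 0.797) = 0.797
Q → (R → S) = min(1, 1 − 0.706 + 0.797) = min(1, 1.091) = 1.000
P → (Q → (R → S)) = min(1, 1 − 0.913 + 1.000) = min(1, 1.087) = 1.000

1.000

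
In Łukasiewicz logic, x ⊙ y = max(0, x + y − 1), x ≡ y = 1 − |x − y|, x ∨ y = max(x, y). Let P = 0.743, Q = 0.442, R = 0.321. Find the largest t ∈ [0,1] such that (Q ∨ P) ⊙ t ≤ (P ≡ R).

0.835

Q ∨ P = max(0.442, 0.743) = 0.743
So the left factor is Q ∨ P = 0.743.
P ≡ R = 1 − |0.743 − 0.321| = 1 − 0.422 = 0.578
So the right-hand bound is P ≡ R = 0.578.
The residuum of the Łukasiewicz t-norm gives the supremum: min(1, 1 − 0.743 + 0.578).
1 − 0.743 + 0.578 = 0.835, so t = min(1, 0.835) = 0.835.
Check: 0.743 ⊙ 0.835 = max(0, 0.578) = 0.578 ≤ 0.578.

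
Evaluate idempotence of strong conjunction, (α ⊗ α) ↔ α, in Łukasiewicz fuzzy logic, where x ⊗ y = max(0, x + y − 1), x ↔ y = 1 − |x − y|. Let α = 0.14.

0.86

α ⊗ α = max(0, 0.14 + 0.14 − 1) = max(0, -0.72) = 0.00
(α ⊗ α) ↔ α = 1 − |0.00 − 0.14| = 1 − 0.14 = 0.86
(The value 0.86 < 1 shows this instance is not satisfied; fails in Ł∞ since a ⊗ a = max(0, 2a−1) ≠ a in general.)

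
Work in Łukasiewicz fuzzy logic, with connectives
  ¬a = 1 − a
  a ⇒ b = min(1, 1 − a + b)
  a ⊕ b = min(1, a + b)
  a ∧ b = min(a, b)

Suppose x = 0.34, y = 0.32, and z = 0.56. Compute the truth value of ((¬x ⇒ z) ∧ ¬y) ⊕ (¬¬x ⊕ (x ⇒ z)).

¬x = 1 − 0.34 = 0.66
¬x ⇒ z = min(1, 1 − 0.66 + 0.56) = min(1, 0.90) = 0.90
¬y = 1 − 0.32 = 0.68
(¬x ⇒ z) ∧ ¬y = min(0.90, 0.68) = 0.68
¬¬x = 1 − 0.66 = 0.34
x ⇒ z = min(1, 1 − 0.34 + 0.56) = min(1, 1.22) = 1.00
¬¬x ⊕ (x ⇒ z) = min(1, 0.34 + 1.00) = min(1, 1.34) = 1.00
((¬x ⇒ z) ∧ ¬y) ⊕ (¬¬x ⊕ (x ⇒ z)) = min(1, 0.68 + 1.00) = min(1, 1.68) = 1.00

1.00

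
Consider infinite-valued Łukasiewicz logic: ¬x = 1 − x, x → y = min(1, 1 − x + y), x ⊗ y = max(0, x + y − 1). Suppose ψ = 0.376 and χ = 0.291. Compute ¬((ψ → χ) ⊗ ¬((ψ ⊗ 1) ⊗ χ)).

ψ → χ = min(1, 1 − 0.376 + 0.291) = min(1, 0.915) = 0.915
ψ ⊗ 1 = max(0, 0.376 + 1.000 − 1) = max(0, 0.376) = 0.376
(ψ ⊗ 1) ⊗ χ = max(0, 0.376 + 0.291 − 1) = max(0, -0.333) = 0.000
¬((ψ ⊗ 1) ⊗ χ) = 1 − 0.000 = 1.000
(ψ → χ) ⊗ ¬((ψ ⊗ 1) ⊗ χ) = max(0, 0.915 + 1.000 − 1) = max(0, 0.915) = 0.915
¬((ψ → χ) ⊗ ¬((ψ ⊗ 1) ⊗ χ)) = 1 − 0.915 = 0.085

0.085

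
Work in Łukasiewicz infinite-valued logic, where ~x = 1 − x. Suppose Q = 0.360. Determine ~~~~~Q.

0.640

~Q = 1 − 0.360 = 0.640
~~Q = 1 − 0.640 = 0.360
~~~Q = 1 − 0.360 = 0.640
~~~~Q = 1 − 0.640 = 0.360
~~~~~Q = 1 − 0.360 = 0.640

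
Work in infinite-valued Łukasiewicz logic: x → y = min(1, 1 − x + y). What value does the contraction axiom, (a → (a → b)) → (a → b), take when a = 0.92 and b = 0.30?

0.92

a → b = min(1, 1 − 0.92 + 0.30) = min(1, 0.38) = 0.38
a → (a → b) = min(1, 1 − 0.92 + 0.38) = min(1, 0.46) = 0.46
(a → (a → b)) → (a → b) = min(1, 1 − 0.46 + 0.38) = min(1, 0.92) = 0.92
(The value 0.92 < 1 shows this instance is not satisfied; fails in Ł∞ (the t-norm is not idempotent).)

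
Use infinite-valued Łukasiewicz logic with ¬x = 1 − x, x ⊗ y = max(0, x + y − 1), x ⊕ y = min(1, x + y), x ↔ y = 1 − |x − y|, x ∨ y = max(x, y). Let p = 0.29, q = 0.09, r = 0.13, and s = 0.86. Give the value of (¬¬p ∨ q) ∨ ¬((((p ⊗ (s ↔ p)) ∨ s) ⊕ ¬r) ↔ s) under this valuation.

¬p = 1 − 0.29 = 0.71
¬¬p = 1 − 0.71 = 0.29
¬¬p ∨ q = max(0.29, 0.09) = 0.29
s ↔ p = 1 − |0.86 − 0.29| = 1 − 0.57 = 0.43
p ⊗ (s ↔ p) = max(0, 0.29 + 0.43 − 1) = max(0, -0.28) = 0.00
(p ⊗ (s ↔ p)) ∨ s = max(0.00, 0.86) = 0.86
¬r = 1 − 0.13 = 0.87
((p ⊗ (s ↔ p)) ∨ s) ⊕ ¬r = min(1, 0.86 + 0.87) = min(1, 1.73) = 1.00
(((p ⊗ (s ↔ p)) ∨ s) ⊕ ¬r) ↔ s = 1 − |1.00 − 0.86| = 1 − 0.14 = 0.86
¬((((p ⊗ (s ↔ p)) ∨ s) ⊕ ¬r) ↔ s) = 1 − 0.86 = 0.14
(¬¬p ∨ q) ∨ ¬((((p ⊗ (s ↔ p)) ∨ s) ⊕ ¬r) ↔ s) = max(0.29, 0.14) = 0.29

0.29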